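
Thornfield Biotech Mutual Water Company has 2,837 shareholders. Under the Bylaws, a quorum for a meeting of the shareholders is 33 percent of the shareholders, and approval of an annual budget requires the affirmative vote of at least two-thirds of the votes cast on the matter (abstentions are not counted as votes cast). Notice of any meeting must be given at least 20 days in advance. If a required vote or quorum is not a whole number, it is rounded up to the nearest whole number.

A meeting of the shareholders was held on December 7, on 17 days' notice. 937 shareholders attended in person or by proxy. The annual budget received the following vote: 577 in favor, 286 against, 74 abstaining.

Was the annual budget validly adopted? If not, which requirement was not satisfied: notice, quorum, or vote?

Invalid — notice requirement not satisfied.

Notice: 17 days given; 20 required. Not satisfied.
Quorum: 33% of 2,837 = 936.21, rounded up to 937; 937 present. Satisfied.
Vote: requires two-thirds of the votes cast (937 − 74 abstaining = 863); 2/3 of 863 = 575.33, rounded up to 576, so 576 needed; 577 in favor. Satisfied.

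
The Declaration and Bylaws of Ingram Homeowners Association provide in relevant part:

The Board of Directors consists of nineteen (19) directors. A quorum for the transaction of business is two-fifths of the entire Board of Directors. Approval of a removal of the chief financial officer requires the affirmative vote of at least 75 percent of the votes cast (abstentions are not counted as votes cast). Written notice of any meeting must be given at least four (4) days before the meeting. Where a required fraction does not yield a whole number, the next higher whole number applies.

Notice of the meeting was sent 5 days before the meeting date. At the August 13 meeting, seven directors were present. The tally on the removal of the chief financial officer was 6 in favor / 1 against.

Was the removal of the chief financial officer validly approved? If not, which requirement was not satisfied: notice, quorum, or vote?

Notice: 5 days given; 4 required (5 ≥ 4). Satisfied.
Quorum: 7 present; quorum is 8. Not satisfied.
Vote: the removal of the chief financial officer requires three-fourths of the votes cast (7). 3/4 of 7 = 5.25, rounded up to 6, so 6 affirmative votes are needed; 6 voted in favor. Satisfied. (Moot — without a quorum no business can be validly transacted.)

Invalid — quorum requirement not satisfied.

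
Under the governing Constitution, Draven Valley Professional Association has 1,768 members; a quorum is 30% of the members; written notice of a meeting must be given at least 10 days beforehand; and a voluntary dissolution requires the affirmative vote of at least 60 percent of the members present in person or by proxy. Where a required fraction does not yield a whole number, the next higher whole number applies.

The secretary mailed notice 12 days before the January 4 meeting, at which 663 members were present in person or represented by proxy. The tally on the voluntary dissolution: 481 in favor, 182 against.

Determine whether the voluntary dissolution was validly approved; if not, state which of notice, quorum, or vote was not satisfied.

Valid — all requirements satisfied.

Notice: 12 days given; 10 required. Satisfied.
Quorum: 30% of 1,768 = 530.40, rounded up to 531; 663 present. Satisfied.
Vote: requires three-fifths of those present (663); 3/5 of 663 = 397.80, rounded up to 398, so 398 needed; 481 in favor. Satisfied.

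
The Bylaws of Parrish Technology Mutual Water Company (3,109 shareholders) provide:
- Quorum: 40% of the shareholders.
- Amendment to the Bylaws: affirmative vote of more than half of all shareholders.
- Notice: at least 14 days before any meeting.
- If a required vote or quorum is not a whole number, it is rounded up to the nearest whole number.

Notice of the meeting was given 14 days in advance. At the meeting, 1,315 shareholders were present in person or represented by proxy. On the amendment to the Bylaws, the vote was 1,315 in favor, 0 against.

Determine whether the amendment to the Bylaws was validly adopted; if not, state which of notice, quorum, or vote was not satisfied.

Invalid — vote requirement not satisfied.

Notice: 14 days given; 14 required. Satisfied.
Quorum: 40% of 3,109 = 1,243.60, rounded up to 1,244; 1,315 present. Satisfied.
Vote: requires a majority of all shareholders (3,109); a majority of 3109 is 1555, so 1,555 needed; 1,315 in favor. Not satisfied.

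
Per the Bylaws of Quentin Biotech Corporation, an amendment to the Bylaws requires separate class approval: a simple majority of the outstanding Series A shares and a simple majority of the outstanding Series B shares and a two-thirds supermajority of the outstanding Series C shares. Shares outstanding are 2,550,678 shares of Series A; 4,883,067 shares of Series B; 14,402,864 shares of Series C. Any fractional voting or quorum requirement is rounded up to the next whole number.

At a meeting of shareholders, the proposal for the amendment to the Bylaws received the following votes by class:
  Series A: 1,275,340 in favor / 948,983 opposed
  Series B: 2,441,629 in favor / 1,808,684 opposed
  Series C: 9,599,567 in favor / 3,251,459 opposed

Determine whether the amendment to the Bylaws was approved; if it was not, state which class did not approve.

Not approved — the Series C shares did not give the required vote.

Series A: a majority of 2550678 is 1275340; 1,275,340 required, 1,275,340 in favor — approved.
Series B: a majority of 4883067 is 2441534; 2,441,534 required, 2,441,629 in favor — approved.
Series C: 2/3 of 14402864 = 9601909.33, rounded up to 9601910; 9,601,910 required, 9,599,567 in favor — not approved.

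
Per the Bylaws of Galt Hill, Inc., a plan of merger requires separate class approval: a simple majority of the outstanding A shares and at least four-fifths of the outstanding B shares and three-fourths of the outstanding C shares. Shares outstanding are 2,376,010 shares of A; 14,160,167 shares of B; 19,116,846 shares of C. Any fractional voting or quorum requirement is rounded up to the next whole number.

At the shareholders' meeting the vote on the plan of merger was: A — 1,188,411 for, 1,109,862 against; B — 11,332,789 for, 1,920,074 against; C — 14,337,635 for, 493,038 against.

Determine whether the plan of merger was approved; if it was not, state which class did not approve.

Approved — every class gave the required vote.

A: a majority of 2376010 is 1188006; 1,188,006 required, 1,188,411 in favor — approved.
B: 4/5 of 14160167 = 11328133.60, rounded up to 11328134; 11,328,134 required, 11,332,789 in favor — approved.
C: 3/4 of 19116846 = 14337634.50, rounded up to 14337635; 14,337,635 required, 14,337,635 in favor — approved.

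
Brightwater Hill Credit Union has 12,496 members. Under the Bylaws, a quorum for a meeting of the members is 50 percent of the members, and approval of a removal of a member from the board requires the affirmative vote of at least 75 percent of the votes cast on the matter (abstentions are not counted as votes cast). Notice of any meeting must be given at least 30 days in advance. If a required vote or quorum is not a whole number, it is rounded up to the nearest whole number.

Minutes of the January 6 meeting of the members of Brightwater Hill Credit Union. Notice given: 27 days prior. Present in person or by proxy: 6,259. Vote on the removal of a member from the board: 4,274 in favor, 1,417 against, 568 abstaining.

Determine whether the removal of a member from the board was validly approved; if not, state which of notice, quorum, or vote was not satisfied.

Invalid — notice requirement not satisfied.

Notice: 27 days given; 30 required. Not satisfied.
Quorum: 50% of 12,496 = 6,248; 6,259 present. Satisfied.
Vote: requires three-fourths of the votes cast (6,259 − 568 abstaining = 5,691); 3/4 of 5691 = 4268.25, rounded up to 4269, so 4,269 needed; 4,274 in favor. Satisfied.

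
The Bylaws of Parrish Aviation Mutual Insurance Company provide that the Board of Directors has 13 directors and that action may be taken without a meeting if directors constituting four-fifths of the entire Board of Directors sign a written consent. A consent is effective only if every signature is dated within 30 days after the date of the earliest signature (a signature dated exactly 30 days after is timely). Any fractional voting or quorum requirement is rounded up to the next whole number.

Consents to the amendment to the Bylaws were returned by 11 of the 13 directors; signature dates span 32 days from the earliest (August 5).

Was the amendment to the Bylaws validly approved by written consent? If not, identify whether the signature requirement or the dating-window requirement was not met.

Signatures required: four-fifths of 13 — 4/5 of 13 = 10.40, rounded up to 11, so 11 needed; 11 signed. Sufficient.
Dating window: the latest signature is 32 days after the earliest; the limit is 30 days. Outside the window.

Not effective — dating-window requirement not satisfied.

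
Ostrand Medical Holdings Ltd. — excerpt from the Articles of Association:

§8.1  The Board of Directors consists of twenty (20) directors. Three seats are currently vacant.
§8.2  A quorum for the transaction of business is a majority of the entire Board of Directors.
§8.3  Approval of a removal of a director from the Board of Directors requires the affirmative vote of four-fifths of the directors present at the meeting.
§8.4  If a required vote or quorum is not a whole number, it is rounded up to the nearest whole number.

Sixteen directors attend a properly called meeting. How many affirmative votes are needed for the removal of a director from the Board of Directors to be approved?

13

The removal of a director from the Board of Directors requires four-fifths of the directors present (16).
4/5 of 16 = 12.80, rounded up to 13.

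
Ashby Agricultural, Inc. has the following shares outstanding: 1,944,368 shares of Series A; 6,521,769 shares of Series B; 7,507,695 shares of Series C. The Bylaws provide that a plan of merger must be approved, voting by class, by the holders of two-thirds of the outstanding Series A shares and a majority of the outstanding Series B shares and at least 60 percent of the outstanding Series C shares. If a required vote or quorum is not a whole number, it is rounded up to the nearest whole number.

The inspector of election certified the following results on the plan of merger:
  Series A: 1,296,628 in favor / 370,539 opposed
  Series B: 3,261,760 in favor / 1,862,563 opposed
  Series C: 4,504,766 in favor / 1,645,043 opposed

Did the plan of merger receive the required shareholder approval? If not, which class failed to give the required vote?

Approved — every class gave the required vote.

Series A: 2/3 of 1944368 = 1296245.33, rounded up to 1296246; 1,296,246 required, 1,296,628 in favor — approved.
Series B: a majority of 6521769 is 3260885; 3,260,885 required, 3,261,760 in favor — approved.
Series C: 3/5 of 7507695 = 4504617; 4,504,617 required, 4,504,766 in favor — approved.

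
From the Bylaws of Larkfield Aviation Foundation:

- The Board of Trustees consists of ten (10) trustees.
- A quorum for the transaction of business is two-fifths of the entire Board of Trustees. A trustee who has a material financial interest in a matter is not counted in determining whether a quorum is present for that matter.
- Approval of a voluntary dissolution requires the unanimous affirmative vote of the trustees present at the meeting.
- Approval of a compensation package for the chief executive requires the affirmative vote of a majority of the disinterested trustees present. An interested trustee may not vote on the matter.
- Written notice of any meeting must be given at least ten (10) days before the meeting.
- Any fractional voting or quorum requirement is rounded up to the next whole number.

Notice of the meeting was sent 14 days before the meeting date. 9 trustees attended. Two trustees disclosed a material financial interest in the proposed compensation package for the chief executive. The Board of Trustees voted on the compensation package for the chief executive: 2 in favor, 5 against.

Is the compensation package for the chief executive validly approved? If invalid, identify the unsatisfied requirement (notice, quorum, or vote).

Invalid — vote requirement not satisfied.

Notice: 14 days given; 10 required (14 ≥ 10). Satisfied.
Quorum: 9 present, but the 2 interested trustees do not count, leaving 7. Quorum is 4. Satisfied.
Vote: the compensation package for the chief executive requires a majority of the disinterested trustees present (9 − 2 = 7). A majority of 7 is 4, so 4 affirmative votes are needed; 2 voted in favor. Not satisfied.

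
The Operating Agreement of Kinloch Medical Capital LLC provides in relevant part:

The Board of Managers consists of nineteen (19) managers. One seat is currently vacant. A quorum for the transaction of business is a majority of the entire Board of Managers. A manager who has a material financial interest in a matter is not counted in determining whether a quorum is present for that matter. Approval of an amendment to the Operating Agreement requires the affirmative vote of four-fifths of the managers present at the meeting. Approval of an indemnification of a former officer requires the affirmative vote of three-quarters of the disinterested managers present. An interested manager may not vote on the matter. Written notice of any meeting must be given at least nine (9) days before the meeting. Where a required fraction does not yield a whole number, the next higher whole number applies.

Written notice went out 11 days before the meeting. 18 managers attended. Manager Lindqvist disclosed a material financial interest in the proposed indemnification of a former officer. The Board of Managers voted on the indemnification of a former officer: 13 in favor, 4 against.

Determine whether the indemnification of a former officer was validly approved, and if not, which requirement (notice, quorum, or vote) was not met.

Valid — all requirements satisfied.

Notice: 11 days given; 9 required (11 ≥ 9). Satisfied.
Quorum: 18 present, but the 1 interested manager does not count, leaving 17. Quorum is 10. Satisfied.
Vote: the indemnification of a former officer requires three-fourths of the disinterested managers present (18 − 1 = 17). 3/4 of 17 = 12.75, rounded up to 13, so 13 affirmative votes are needed; 13 voted in favor. Satisfied.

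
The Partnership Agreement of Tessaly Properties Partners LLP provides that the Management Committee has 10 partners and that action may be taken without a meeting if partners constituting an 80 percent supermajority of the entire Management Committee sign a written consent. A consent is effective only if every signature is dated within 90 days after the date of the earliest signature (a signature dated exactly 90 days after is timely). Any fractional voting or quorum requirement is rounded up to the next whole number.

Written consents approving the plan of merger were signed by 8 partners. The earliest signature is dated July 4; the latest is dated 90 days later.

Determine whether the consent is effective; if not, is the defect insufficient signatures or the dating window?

Effective — both the signature and dating-window requirements are satisfied.

Signatures required: an 80 percent supermajority of 10 — 4/5 of 10 = 8, so 8 needed; 8 signed. Sufficient.
Dating window: the latest signature is 90 days after the earliest; the limit is 90 days. Within the window.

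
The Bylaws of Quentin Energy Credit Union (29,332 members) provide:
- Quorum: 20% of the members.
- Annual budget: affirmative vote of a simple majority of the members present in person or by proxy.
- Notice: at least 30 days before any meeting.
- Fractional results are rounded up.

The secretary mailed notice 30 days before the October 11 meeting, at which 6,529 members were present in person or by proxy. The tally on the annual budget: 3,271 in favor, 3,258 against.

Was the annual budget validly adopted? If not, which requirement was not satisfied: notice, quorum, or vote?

Valid — all requirements satisfied.

Notice: 30 days given; 30 required. Satisfied.
Quorum: 20% of 29,332 = 5,866.40, rounded up to 5,867; 6,529 present. Satisfied.
Vote: requires a majority of those present (6,529); a majority of 6529 is 3265, so 3,265 needed; 3,271 in favor. Satisfied.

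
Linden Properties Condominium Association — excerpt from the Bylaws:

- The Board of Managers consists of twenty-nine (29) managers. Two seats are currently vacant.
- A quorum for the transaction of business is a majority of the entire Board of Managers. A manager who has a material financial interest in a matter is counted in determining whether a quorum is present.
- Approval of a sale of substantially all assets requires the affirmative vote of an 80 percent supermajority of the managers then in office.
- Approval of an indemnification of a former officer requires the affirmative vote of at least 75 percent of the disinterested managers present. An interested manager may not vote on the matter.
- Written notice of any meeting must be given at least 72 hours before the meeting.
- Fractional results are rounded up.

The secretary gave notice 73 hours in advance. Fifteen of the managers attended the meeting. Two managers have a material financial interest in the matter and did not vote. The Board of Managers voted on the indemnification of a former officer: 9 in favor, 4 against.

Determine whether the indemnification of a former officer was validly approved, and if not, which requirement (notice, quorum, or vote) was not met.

Invalid — vote requirement not satisfied.

Notice: 73 hours given; 72 required (73 ≥ 72). Satisfied.
Quorum: 15 present (interested managers count toward quorum); quorum is 15. Satisfied.
Vote: the indemnification of a former officer requires three-fourths of the disinterested managers present (15 − 2 = 13). 3/4 of 13 = 9.75, rounded up to 10, so 10 affirmative votes are needed; 9 voted in favor. Not satisfied.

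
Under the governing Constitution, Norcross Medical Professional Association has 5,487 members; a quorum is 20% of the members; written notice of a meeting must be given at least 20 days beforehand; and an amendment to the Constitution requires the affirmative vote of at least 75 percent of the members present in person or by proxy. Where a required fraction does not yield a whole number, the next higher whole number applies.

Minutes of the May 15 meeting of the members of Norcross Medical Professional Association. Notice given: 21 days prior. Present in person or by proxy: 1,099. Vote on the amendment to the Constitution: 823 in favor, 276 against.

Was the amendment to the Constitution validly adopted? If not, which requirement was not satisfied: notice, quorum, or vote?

Invalid — vote requirement not satisfied.

Notice: 21 days given; 20 required. Satisfied.
Quorum: 20% of 5,487 = 1,097.40, rounded up to 1,098; 1,099 present. Satisfied.
Vote: requires three-fourths of those present (1,099); 3/4 of 1099 = 824.25, rounded up to 825, so 825 needed; 823 in favor. Not satisfied.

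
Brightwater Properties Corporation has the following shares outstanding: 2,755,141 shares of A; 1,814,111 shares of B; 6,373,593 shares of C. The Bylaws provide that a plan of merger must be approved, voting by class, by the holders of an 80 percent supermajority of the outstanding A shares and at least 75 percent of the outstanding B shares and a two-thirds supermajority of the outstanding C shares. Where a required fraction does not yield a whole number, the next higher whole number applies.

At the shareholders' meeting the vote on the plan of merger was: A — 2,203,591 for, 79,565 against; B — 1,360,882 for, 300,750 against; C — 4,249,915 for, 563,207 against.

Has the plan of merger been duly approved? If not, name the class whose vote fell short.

Not approved — the A shares did not give the required vote.

A: 4/5 of 2755141 = 2204112.80, rounded up to 2204113; 2,204,113 required, 2,203,591 in favor — not approved.
B: 3/4 of 1814111 = 1360583.25, rounded up to 1360584; 1,360,584 required, 1,360,882 in favor — approved.
C: 2/3 of 6373593 = 4249062; 4,249,062 required, 4,249,915 in favor — approved.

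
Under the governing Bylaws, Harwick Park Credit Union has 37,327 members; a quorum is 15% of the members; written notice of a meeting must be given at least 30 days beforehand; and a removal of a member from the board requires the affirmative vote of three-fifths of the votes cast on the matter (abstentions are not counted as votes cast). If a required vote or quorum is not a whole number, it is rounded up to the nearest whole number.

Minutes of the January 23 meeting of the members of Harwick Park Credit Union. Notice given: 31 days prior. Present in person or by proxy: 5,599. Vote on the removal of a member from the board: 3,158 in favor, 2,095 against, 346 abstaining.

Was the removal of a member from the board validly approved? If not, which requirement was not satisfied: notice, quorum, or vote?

Notice: 31 days given; 30 required. Satisfied.
Quorum: 15% of 37,327 = 5,599.05, rounded up to 5,600; 5,599 present. Not satisfied.
Vote: requires three-fifths of the votes cast (5,599 − 346 abstaining = 5,253); 3/5 of 5253 = 3151.80, rounded up to 3152, so 3,152 needed; 3,158 in favor. Satisfied.

Invalid — quorum requirement not satisfied.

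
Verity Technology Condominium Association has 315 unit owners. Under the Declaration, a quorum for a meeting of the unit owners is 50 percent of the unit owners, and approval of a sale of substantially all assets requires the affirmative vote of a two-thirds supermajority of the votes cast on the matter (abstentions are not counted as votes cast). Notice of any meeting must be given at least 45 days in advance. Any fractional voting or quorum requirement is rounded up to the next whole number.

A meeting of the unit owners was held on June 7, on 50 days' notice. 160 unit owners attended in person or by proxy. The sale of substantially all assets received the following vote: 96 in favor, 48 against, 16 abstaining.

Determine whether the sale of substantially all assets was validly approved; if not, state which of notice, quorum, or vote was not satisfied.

Valid — all requirements satisfied.

Notice: 50 days given; 45 required. Satisfied.
Quorum: 50% of 315 = 157.50, rounded up to 158; 160 present. Satisfied.
Vote: requires two-thirds of the votes cast (160 − 16 abstaining = 144); 2/3 of 144 = 96, so 96 needed; 96 in favor. Satisfied.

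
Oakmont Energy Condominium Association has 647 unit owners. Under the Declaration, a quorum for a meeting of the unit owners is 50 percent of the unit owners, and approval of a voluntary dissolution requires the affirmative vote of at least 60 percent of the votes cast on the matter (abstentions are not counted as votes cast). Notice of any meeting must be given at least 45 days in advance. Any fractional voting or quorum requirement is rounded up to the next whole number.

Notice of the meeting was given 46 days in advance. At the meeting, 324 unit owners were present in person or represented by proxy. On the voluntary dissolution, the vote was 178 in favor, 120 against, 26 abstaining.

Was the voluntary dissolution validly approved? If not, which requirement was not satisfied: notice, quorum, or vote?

Invalid — vote requirement not satisfied.

Notice: 46 days given; 45 required. Satisfied.
Quorum: 50% of 647 = 323.50, rounded up to 324; 324 present. Satisfied.
Vote: requires three-fifths of the votes cast (324 − 26 abstaining = 298); 3/5 of 298 = 178.80, rounded up to 179, so 179 needed; 178 in favor. Not satisfied.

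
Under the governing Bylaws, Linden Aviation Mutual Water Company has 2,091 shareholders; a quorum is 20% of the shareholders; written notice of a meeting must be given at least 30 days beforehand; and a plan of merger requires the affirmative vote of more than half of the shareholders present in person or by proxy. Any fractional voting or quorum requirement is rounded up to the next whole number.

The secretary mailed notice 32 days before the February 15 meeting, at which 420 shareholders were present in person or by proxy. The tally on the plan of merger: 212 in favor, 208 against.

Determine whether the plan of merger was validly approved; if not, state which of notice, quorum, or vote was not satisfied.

Notice: 32 days given; 30 required. Satisfied.
Quorum: 20% of 2,091 = 418.20, rounded up to 419; 420 present. Satisfied.
Vote: requires a majority of those present (420); a majority of 420 is 211, so 211 needed; 212 in favor. Satisfied.

Valid — all requirements satisfied.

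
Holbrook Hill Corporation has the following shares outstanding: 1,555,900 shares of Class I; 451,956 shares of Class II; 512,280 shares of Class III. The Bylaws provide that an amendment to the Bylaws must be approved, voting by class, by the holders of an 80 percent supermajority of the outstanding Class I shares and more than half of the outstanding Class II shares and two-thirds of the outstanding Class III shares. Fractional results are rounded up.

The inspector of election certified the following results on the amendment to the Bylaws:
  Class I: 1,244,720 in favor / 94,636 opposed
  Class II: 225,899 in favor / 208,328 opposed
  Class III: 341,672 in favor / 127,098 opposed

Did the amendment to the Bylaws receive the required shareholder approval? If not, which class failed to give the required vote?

Not approved — the Class II shares did not give the required vote.

Class I: 4/5 of 1555900 = 1244720; 1,244,720 required, 1,244,720 in favor — approved.
Class II: a majority of 451956 is 225979; 225,979 required, 225,899 in favor — not approved.
Class III: 2/3 of 512280 = 341520; 341,520 required, 341,672 in favor — approved.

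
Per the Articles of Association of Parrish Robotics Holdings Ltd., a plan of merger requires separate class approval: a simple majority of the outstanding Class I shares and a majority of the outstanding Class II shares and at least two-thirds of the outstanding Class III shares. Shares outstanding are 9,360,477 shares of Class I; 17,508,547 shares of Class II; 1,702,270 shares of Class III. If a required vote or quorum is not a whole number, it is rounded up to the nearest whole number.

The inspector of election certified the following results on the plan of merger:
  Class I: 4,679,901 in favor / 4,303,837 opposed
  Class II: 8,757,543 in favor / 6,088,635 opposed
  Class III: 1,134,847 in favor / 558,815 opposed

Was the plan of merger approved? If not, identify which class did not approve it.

Not approved — the Class I shares did not give the required vote.

Class I: a majority of 9360477 is 4680239; 4,680,239 required, 4,679,901 in favor — not approved.
Class II: a majority of 17508547 is 8754274; 8,754,274 required, 8,757,543 in favor — approved.
Class III: 2/3 of 1702270 = 1134846.67, rounded up to 1134847; 1,134,847 required, 1,134,847 in favor — approved.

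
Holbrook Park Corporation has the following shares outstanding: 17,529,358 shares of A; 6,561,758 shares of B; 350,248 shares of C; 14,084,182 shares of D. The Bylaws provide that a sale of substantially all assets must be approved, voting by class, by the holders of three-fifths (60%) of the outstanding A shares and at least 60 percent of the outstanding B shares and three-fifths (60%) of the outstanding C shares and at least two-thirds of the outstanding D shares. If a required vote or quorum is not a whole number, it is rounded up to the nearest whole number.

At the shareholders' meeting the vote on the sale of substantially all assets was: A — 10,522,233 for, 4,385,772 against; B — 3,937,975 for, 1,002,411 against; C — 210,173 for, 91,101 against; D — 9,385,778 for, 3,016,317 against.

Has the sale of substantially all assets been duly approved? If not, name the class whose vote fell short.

A: 3/5 of 17529358 = 10517614.80, rounded up to 10517615; 10,517,615 required, 10,522,233 in favor — approved.
B: 3/5 of 6561758 = 3937054.80, rounded up to 3937055; 3,937,055 required, 3,937,975 in favor — approved.
C: 3/5 of 350248 = 210148.80, rounded up to 210149; 210,149 required, 210,173 in favor — approved.
D: 2/3 of 14084182 = 9389454.67, rounded up to 9389455; 9,389,455 required, 9,385,778 in favor — not approved.

Not approved — the D shares did not give the required vote.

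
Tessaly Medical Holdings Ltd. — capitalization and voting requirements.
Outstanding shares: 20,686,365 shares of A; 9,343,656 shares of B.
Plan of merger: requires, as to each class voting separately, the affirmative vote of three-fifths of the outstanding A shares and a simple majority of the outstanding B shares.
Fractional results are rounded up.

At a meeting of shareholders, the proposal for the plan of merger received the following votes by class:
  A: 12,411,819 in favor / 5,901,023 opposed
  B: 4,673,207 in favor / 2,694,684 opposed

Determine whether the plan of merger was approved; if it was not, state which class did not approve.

A: 3/5 of 20686365 = 12411819; 12,411,819 required, 12,411,819 in favor — approved.
B: a majority of 9343656 is 4671829; 4,671,829 required, 4,673,207 in favor — approved.

Approved — every class gave the required vote.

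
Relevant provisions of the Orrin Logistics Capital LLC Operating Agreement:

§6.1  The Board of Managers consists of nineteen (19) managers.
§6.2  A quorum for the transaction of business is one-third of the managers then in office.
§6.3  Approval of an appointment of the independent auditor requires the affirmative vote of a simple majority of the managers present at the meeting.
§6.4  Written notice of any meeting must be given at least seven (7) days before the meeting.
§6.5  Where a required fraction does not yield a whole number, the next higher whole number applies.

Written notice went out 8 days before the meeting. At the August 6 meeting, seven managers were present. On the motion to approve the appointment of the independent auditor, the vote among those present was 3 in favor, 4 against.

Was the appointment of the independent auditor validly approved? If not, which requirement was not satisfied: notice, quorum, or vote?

Invalid — vote requirement not satisfied.

Notice: 8 days given; 7 required (8 ≥ 7). Satisfied.
Quorum: 7 present; quorum is 7. Satisfied.
Vote: the appointment of the independent auditor requires a majority of the managers present (7). A majority of 7 is 4, so 4 affirmative votes are needed; 3 voted in favor. Not satisfied.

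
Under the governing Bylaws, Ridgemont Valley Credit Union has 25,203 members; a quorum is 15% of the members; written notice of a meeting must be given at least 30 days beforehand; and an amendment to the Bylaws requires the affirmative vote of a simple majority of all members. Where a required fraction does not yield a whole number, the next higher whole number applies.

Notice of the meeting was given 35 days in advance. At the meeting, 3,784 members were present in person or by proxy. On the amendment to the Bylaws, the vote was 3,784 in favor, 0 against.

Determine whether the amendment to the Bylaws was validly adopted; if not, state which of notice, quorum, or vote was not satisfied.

Notice: 35 days given; 30 required. Satisfied.
Quorum: 15% of 25,203 = 3,780.45, rounded up to 3,781; 3,784 present. Satisfied.
Vote: requires a majority of all members (25,203); a majority of 25203 is 12602, so 12,602 needed; 3,784 in favor. Not satisfied.

Invalid — vote requirement not satisfied.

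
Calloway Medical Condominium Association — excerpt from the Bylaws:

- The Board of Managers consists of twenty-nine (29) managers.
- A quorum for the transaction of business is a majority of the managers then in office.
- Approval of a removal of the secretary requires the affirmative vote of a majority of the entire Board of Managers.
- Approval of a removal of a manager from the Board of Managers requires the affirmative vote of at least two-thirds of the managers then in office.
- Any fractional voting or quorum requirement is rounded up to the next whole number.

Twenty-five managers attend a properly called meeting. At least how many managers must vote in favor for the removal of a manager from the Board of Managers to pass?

20

The removal of a manager from the Board of Managers requires two-thirds of the managers then in office (29).
2/3 of 29 = 19.33, rounded up to 20.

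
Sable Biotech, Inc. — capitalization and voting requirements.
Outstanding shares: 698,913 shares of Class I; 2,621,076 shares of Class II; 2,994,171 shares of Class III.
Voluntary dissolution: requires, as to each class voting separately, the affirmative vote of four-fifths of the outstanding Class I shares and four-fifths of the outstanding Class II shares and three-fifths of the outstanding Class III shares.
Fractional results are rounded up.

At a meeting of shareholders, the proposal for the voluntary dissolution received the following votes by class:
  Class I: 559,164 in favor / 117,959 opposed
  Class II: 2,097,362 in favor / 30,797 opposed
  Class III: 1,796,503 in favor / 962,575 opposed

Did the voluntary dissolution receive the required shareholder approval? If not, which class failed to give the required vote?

Class I: 4/5 of 698913 = 559130.40, rounded up to 559131; 559,131 required, 559,164 in favor — approved.
Class II: 4/5 of 2621076 = 2096860.80, rounded up to 2096861; 2,096,861 required, 2,097,362 in favor — approved.
Class III: 3/5 of 2994171 = 1796502.60, rounded up to 1796503; 1,796,503 required, 1,796,503 in favor — approved.

Approved — every class gave the required vote.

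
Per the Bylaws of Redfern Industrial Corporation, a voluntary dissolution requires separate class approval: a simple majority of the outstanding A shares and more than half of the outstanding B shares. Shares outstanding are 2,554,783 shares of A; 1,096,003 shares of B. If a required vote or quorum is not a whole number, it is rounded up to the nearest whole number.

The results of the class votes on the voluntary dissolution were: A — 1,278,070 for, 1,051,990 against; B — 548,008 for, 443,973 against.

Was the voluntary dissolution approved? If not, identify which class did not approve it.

Approved — every class gave the required vote.

A: a majority of 2554783 is 1277392; 1,277,392 required, 1,278,070 in favor — approved.
B: a majority of 1096003 is 548002; 548,002 required, 548,008 in favor — approved.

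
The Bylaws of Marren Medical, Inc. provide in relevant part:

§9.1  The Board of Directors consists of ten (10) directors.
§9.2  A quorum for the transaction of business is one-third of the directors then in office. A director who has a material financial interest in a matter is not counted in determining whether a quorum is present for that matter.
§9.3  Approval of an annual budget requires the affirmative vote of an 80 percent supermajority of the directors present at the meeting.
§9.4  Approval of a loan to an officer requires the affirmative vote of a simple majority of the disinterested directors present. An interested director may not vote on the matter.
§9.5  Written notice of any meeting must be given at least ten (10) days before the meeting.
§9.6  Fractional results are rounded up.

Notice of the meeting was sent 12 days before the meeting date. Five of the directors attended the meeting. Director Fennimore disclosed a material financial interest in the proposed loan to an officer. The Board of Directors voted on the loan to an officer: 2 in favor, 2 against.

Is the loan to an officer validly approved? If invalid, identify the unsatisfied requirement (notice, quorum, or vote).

Notice: 12 days given; 10 required (12 ≥ 10). Satisfied.
Quorum: 5 present, but the 1 interested director does not count, leaving 4. Quorum is 4. Satisfied.
Vote: the loan to an officer requires a majority of the disinterested directors present (5 − 1 = 4). A majority of 4 is 3, so 3 affirmative votes are needed; 2 voted in favor. Not satisfied.

Invalid — vote requirement not satisfied.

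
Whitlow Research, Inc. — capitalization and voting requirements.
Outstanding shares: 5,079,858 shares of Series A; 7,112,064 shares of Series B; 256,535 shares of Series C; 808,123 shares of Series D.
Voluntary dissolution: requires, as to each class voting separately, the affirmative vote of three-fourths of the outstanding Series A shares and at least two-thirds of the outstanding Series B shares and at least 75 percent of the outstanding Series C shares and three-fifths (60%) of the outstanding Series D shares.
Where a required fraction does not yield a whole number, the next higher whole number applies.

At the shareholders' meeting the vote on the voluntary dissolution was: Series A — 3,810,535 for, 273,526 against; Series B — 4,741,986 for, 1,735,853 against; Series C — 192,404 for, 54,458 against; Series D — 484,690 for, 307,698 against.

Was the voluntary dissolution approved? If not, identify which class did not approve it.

Series A: 3/4 of 5079858 = 3809893.50, rounded up to 3809894; 3,809,894 required, 3,810,535 in favor — approved.
Series B: 2/3 of 7112064 = 4741376; 4,741,376 required, 4,741,986 in favor — approved.
Series C: 3/4 of 256535 = 192401.25, rounded up to 192402; 192,402 required, 192,404 in favor — approved.
Series D: 3/5 of 808123 = 484873.80, rounded up to 484874; 484,874 required, 484,690 in favor — not approved.

Not approved — the Series D shares did not give the required vote.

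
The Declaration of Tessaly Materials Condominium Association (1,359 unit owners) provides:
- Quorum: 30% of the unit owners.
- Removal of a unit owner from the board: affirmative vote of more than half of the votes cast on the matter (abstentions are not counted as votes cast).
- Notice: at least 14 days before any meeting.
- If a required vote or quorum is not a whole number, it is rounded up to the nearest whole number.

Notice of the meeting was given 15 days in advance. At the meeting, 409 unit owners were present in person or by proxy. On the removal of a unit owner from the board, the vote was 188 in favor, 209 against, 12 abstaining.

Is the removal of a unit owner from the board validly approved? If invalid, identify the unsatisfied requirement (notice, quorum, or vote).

Invalid — vote requirement not satisfied.

Notice: 15 days given; 14 required. Satisfied.
Quorum: 30% of 1,359 = 407.70, rounded up to 408; 409 present. Satisfied.
Vote: requires a majority of the votes cast (409 − 12 abstaining = 397); a majority of 397 is 199, so 199 needed; 188 in favor. Not satisfied.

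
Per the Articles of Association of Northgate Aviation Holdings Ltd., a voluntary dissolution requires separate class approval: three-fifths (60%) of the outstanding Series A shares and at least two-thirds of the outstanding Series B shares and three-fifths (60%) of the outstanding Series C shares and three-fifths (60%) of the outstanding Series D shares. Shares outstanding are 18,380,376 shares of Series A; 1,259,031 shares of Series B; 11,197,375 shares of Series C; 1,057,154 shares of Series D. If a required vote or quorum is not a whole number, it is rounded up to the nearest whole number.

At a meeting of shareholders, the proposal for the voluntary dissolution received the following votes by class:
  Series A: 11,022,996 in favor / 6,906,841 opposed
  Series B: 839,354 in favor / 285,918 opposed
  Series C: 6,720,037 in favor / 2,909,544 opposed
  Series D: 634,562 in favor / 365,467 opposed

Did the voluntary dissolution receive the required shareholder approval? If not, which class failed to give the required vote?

Series A: 3/5 of 18380376 = 11028225.60, rounded up to 11028226; 11,028,226 required, 11,022,996 in favor — not approved.
Series B: 2/3 of 1259031 = 839354; 839,354 required, 839,354 in favor — approved.
Series C: 3/5 of 11197375 = 6718425; 6,718,425 required, 6,720,037 in favor — approved.
Series D: 3/5 of 1057154 = 634292.40, rounded up to 634293; 634,293 required, 634,562 in favor — approved.

Not approved — the Series A shares did not give the required vote.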